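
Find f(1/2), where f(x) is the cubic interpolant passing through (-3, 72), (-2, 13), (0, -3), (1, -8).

Evaluate each Lagrange basis at x = 1/2:
L_0(1/2) = (5/2)·(1/2)·(-1/2)/[(-1)·(-3)·(-4)] = 5/96
L_1(1/2) = (7/2)·(1/2)·(-1/2)/[(1)·(-2)·(-3)] = -7/48
L_2(1/2) = (7/2)·(5/2)·(-1/2)/[(3)·(2)·(-1)] = 35/48
L_3(1/2) = (7/2)·(5/2)·(1/2)/[(4)·(3)·(1)] = 35/96
Sum: 72·(5/96) + 13·(-7/48) + (-3)·(35/48) + (-8)·(35/96) = -13/4

-13/4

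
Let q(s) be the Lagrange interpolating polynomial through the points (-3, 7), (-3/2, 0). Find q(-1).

-7/3

L_0(-1) = (1/2)/[(-3/2)] = -1/3
L_1(-1) = (2)/[(3/2)] = 4/3
Sum: 7·(-1/3) + 0 = -7/3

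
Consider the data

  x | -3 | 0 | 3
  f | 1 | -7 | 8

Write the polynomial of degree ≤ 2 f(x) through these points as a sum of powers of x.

L_0(x) = x(x - 3) / [18] = (1/18)x^2 - (1/6)x
L_1(x) = (x + 3)(x - 3) / [-9] = -(1/9)x^2 + 1
L_2(x) = (x + 3)x / [18] = (1/18)x^2 + (1/6)x
f(x) = 1·L_0 + (-7)·L_1 + 8·L_2
  1·L_0(x) = (1/18)x^2 - (1/6)x
  (-7)·L_1(x) = (7/9)x^2 - 7
  8·L_2(x) = (4/9)x^2 + (4/3)x
Adding term by term: (23/18)x^2 + (7/6)x - 7

f(x) = (23/18)x^2 + (7/6)x - 7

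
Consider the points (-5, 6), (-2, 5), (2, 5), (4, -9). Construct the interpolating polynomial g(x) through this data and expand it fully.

L_0(x) = (x + 2)(x - 2)(x - 4) / [-189] = -(1/189)x^3 + (4/189)x^2 + (4/189)x - 16/189
L_1(x) = (x + 5)(x - 2)(x - 4) / [72] = (1/72)x^3 - (1/72)x^2 - (11/36)x + 5/9
L_2(x) = (x + 5)(x + 2)(x - 4) / [-56] = -(1/56)x^3 - (3/56)x^2 + (9/28)x + 5/7
L_3(x) = (x + 5)(x + 2)(x - 2) / [108] = (1/108)x^3 + (5/108)x^2 - (1/27)x - 5/27
g(x) = 6·L_0 + 5·L_1 + 5·L_2 + (-9)·L_3
  6·L_0(x) = -(2/63)x^3 + (8/63)x^2 + (8/63)x - 32/63
  5·L_1(x) = (5/72)x^3 - (5/72)x^2 - (55/36)x + 25/9
  5·L_2(x) = -(5/56)x^3 - (15/56)x^2 + (45/28)x + 25/7
  (-9)·L_3(x) = -(1/12)x^3 - (5/12)x^2 + (1/3)x + 5/3
Adding term by term: -(17/126)x^3 - (79/126)x^2 + (34/63)x + 473/63

g(x) = -(17/126)x^3 - (79/126)x^2 + (34/63)x + 473/63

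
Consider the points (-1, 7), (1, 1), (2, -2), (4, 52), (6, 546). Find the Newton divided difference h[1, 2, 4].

10

h[1,2] = (-2 - 1) / (2 - 1) = -3
h[2,4] = (52 - (-2)) / (4 - 2) = 27
h[1,2,4] = (27 - (-3)) / (4 - 1) = 10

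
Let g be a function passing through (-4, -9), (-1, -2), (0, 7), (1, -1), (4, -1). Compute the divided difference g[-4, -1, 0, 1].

-61/30

g[-4,-1] = (-2 - (-9)) / (-1 - (-4)) = 7/3
g[-1,0] = (7 - (-2)) / (0 - (-1)) = 9
g[0,1] = (-1 - 7) / (1 - 0) = -8
g[-4,-1,0] = (9 - 7/3) / (0 - (-4)) = 5/3
g[-1,0,1] = (-8 - 9) / (1 - (-1)) = -17/2
g[-4,-1,0,1] = (-17/2 - 5/3) / (1 - (-4)) = -61/30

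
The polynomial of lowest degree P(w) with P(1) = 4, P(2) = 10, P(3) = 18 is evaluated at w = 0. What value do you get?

Using Newton's divided-difference form:
P[1,2] = (10 - 4) / (2 - 1) = 6
P[2,3] = (18 - 10) / (3 - 2) = 8
P[1,2,3] = (8 - 6) / (3 - 1) = 1
P(0) = 4 + 6·(-1) + 1·(-1)·(-2) = 0

0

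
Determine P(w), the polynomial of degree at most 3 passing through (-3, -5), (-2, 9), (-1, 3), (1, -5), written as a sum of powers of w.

Build the Lagrange basis polynomials:
L_0(w) = (w + 2)(w + 1)(w - 1) / [-8] = -(1/8)w^3 - (1/4)w^2 + (1/8)w + 1/4
L_1(w) = (w + 3)(w + 1)(w - 1) / [3] = (1/3)w^3 + w^2 - (1/3)w - 1
L_2(w) = (w + 3)(w + 2)(w - 1) / [-4] = -(1/4)w^3 - w^2 - (1/4)w + 3/2
L_3(w) = (w + 3)(w + 2)(w + 1) / [24] = (1/24)w^3 + (1/4)w^2 + (11/24)w + 1/4
P(w) = (-5)·L_0 + 9·L_1 + 3·L_2 + (-5)·L_3
  (-5)·L_0(w) = (5/8)w^3 + (5/4)w^2 - (5/8)w - 5/4
  9·L_1(w) = 3w^3 + 9w^2 - 3w - 9
  3·L_2(w) = -(3/4)w^3 - 3w^2 - (3/4)w + 9/2
  (-5)·L_3(w) = -(5/24)w^3 - (5/4)w^2 - (55/24)w - 5/4
Adding term by term: (8/3)w^3 + 6w^2 - (20/3)w - 7

P(w) = (8/3)w^3 + 6w^2 - (20/3)w - 7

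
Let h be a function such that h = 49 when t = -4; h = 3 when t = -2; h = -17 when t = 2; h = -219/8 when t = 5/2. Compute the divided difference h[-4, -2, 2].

h[-4,-2] = (3 - 49) / (-2 - (-4)) = -23
h[-2,2] = (-17 - 3) / (2 - (-2)) = -5
h[-4,-2,2] = (-5 - (-23)) / (2 - (-4)) = 3

3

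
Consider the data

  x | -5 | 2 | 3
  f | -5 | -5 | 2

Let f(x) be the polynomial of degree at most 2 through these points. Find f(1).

-41/4

L_0(1) = (-1)·(-2)/[(-7)·(-8)] = 1/28
L_1(1) = (6)·(-2)/[(7)·(-1)] = 12/7
L_2(1) = (6)·(-1)/[(8)·(1)] = -3/4
Sum: (-5)·(1/28) + (-5)·(12/7) + 2·(-3/4) = -41/4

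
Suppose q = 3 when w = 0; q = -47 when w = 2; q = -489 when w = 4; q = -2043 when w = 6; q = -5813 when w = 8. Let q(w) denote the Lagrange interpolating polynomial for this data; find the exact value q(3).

-183

L_0(3) = (1)·(-1)·(-3)·(-5)/[(-2)·(-4)·(-6)·(-8)] = -5/128
L_1(3) = (3)·(-1)·(-3)·(-5)/[(2)·(-2)·(-4)·(-6)] = 15/32
L_2(3) = (3)·(1)·(-3)·(-5)/[(4)·(2)·(-2)·(-4)] = 45/64
L_3(3) = (3)·(1)·(-1)·(-5)/[(6)·(4)·(2)·(-2)] = -5/32
L_4(3) = (3)·(1)·(-1)·(-3)/[(8)·(6)·(4)·(2)] = 3/128
Sum: 3·(-5/128) + (-47)·(15/32) + (-489)·(45/64) + (-2043)·(-5/32) + (-5813)·(3/128) = -183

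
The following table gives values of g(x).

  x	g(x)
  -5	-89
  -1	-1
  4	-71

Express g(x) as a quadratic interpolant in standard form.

g(x) = -4x^2 - 2x + 1

L_0(x) = (x + 1)(x - 4) / [36] = (1/36)x^2 - (1/12)x - 1/9
L_1(x) = (x + 5)(x - 4) / [-20] = -(1/20)x^2 - (1/20)x + 1
L_2(x) = (x + 5)(x + 1) / [45] = (1/45)x^2 + (2/15)x + 1/9
g(x) = (-89)·L_0 + (-1)·L_1 + (-71)·L_2
  (-89)·L_0(x) = -(89/36)x^2 + (89/12)x + 89/9
  (-1)·L_1(x) = (1/20)x^2 + (1/20)x - 1
  (-71)·L_2(x) = -(71/45)x^2 - (142/15)x - 71/9
Adding term by term: -4x^2 - 2x + 1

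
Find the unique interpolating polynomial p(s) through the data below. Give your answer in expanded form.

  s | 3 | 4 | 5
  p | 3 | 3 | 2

Build the Lagrange basis polynomials:
L_0(s) = (s - 4)(s - 5) / [2] = (1/2)s^2 - (9/2)s + 10
L_1(s) = (s - 3)(s - 5) / [-1] = -s^2 + 8s - 15
L_2(s) = (s - 3)(s - 4) / [2] = (1/2)s^2 - (7/2)s + 6
p(s) = 3·L_0 + 3·L_1 + 2·L_2
  3·L_0(s) = (3/2)s^2 - (27/2)s + 30
  3·L_1(s) = -3s^2 + 24s - 45
  2·L_2(s) = s^2 - 7s + 12
Adding term by term: -(1/2)s^2 + (7/2)s - 3

p(s) = -(1/2)s^2 + (7/2)s - 3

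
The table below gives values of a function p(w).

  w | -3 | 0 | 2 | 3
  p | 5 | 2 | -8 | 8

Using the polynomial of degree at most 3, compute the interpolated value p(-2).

L_0(-2) = (-2)·(-4)·(-5)/[(-3)·(-5)·(-6)] = 4/9
L_1(-2) = (1)·(-4)·(-5)/[(3)·(-2)·(-3)] = 10/9
L_2(-2) = (1)·(-2)·(-5)/[(5)·(2)·(-1)] = -1
L_3(-2) = (1)·(-2)·(-4)/[(6)·(3)·(1)] = 4/9
Sum: 5·(4/9) + 2·(10/9) + (-8)·(-1) + 8·(4/9) = 16

16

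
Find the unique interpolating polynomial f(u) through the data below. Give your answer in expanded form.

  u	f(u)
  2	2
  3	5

f(u) = 3u - 4

Build the Lagrange basis polynomials:
L_0(u) = (u - 3) / [-1] = -u + 3
L_1(u) = (u - 2) / [1] = u - 2
f(u) = 2·L_0 + 5·L_1
  2·L_0(u) = -2u + 6
  5·L_1(u) = 5u - 10
Adding term by term: 3u - 4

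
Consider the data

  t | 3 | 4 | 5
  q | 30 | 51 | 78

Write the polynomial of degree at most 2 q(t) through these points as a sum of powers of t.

L_0(t) = (t - 4)(t - 5) / [2] = (1/2)t^2 - (9/2)t + 10
L_1(t) = (t - 3)(t - 5) / [-1] = -t^2 + 8t - 15
L_2(t) = (t - 3)(t - 4) / [2] = (1/2)t^2 - (7/2)t + 6
q(t) = 30·L_0 + 51·L_1 + 78·L_2
  30·L_0(t) = 15t^2 - 135t + 300
  51·L_1(t) = -51t^2 + 408t - 765
  78·L_2(t) = 39t^2 - 273t + 468
Adding term by term: 3t^2 + 3

q(t) = 3t^2 + 3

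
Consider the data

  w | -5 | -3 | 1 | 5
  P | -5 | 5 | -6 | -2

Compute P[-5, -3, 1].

P[-5,-3] = (5 - (-5)) / (-3 - (-5)) = 5
P[-3,1] = (-6 - 5) / (1 - (-3)) = -11/4
P[-5,-3,1] = (-11/4 - 5) / (1 - (-5)) = -31/24

-31/24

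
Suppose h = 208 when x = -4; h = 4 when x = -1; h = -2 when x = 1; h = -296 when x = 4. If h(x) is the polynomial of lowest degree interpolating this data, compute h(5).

Evaluate each Lagrange basis at x = 5:
L_0(5) = (6)·(4)·(1)/[(-3)·(-5)·(-8)] = -1/5
L_1(5) = (9)·(4)·(1)/[(3)·(-2)·(-5)] = 6/5
L_2(5) = (9)·(6)·(1)/[(5)·(2)·(-3)] = -9/5
L_3(5) = (9)·(6)·(4)/[(8)·(5)·(3)] = 9/5
Sum: 208·(-1/5) + 4·(6/5) + (-2)·(-9/5) + (-296)·(9/5) = -566

-566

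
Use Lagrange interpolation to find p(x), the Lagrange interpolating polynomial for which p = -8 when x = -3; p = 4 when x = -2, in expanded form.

p(x) = 12x + 28

L_0(x) = (x + 2) / [-1] = -x - 2
L_1(x) = (x + 3) / [1] = x + 3
p(x) = (-8)·L_0 + 4·L_1
  (-8)·L_0(x) = 8x + 16
  4·L_1(x) = 4x + 12
Adding term by term: 12x + 28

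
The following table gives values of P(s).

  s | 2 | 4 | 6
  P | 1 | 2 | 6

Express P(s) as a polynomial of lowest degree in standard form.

L_0(s) = (s - 4)(s - 6) / [8] = (1/8)s^2 - (5/4)s + 3
L_1(s) = (s - 2)(s - 6) / [-4] = -(1/4)s^2 + 2s - 3
L_2(s) = (s - 2)(s - 4) / [8] = (1/8)s^2 - (3/4)s + 1
P(s) = 1·L_0 + 2·L_1 + 6·L_2
  1·L_0(s) = (1/8)s^2 - (5/4)s + 3
  2·L_1(s) = -(1/2)s^2 + 4s - 6
  6·L_2(s) = (3/4)s^2 - (9/2)s + 6
Adding term by term: (3/8)s^2 - (7/4)s + 3

P(s) = (3/8)s^2 - (7/4)s + 3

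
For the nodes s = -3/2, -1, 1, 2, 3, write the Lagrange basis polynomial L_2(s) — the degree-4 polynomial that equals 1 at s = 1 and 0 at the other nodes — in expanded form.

L_2(s) = (s + 3/2)(s + 1)(s - 2)(s - 3) / [(5/2)·(2)·(-1)·(-2)]
       = (s^4 - (5/2)s^3 - 5s^2 + (15/2)s + 9) / (10)

L_2(s) = (1/10)s^4 - (1/4)s^3 - (1/2)s^2 + (3/4)s + 9/10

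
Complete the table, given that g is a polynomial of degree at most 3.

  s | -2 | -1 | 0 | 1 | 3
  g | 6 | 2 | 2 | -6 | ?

The 4 known values determine g uniquely (degree ≤ 3).
Evaluate each Lagrange basis at s = 3:
L_0(3) = (4)·(3)·(2)/[(-1)·(-2)·(-3)] = -4
L_1(3) = (5)·(3)·(2)/[(1)·(-1)·(-2)] = 15
L_2(3) = (5)·(4)·(2)/[(2)·(1)·(-1)] = -20
L_3(3) = (5)·(4)·(3)/[(3)·(2)·(1)] = 10
Sum: 6·(-4) + 2·(15) + 2·(-20) + (-6)·(10) = -94

-94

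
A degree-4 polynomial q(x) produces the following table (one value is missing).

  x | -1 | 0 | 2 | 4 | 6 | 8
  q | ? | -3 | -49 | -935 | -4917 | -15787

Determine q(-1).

The 5 known values determine q uniquely (degree ≤ 4).
Evaluate each Lagrange basis at x = -1:
L_0(-1) = (-3)·(-5)·(-7)·(-9)/[(-2)·(-4)·(-6)·(-8)] = 315/128
L_1(-1) = (-1)·(-5)·(-7)·(-9)/[(2)·(-2)·(-4)·(-6)] = -105/32
L_2(-1) = (-1)·(-3)·(-7)·(-9)/[(4)·(2)·(-2)·(-4)] = 189/64
L_3(-1) = (-1)·(-3)·(-5)·(-9)/[(6)·(4)·(2)·(-2)] = -45/32
L_4(-1) = (-1)·(-3)·(-5)·(-7)/[(8)·(6)·(4)·(2)] = 35/128
Sum: (-3)·(315/128) + (-49)·(-105/32) + (-935)·(189/64) + (-4917)·(-45/32) + (-15787)·(35/128) = -10

-10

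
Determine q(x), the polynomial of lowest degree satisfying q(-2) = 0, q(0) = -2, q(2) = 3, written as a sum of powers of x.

Newton's divided differences:
q[-2,0] = (-2 - 0) / (0 - (-2)) = -1
q[0,2] = (3 - (-2)) / (2 - 0) = 5/2
q[-2,0,2] = (5/2 - (-1)) / (2 - (-2)) = 7/8
q(x) = (-1)·(x + 2) + (7/8)·(x + 2)x
Expanding: q(x) = (7/8)x^2 + (3/4)x - 2

q(x) = (7/8)x^2 + (3/4)x - 2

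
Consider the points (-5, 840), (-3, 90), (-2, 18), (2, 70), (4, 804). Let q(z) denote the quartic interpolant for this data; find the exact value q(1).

L_0(1) = (4)·(3)·(-1)·(-3)/[(-2)·(-3)·(-7)·(-9)] = 2/21
L_1(1) = (6)·(3)·(-1)·(-3)/[(2)·(-1)·(-5)·(-7)] = -27/35
L_2(1) = (6)·(4)·(-1)·(-3)/[(3)·(1)·(-4)·(-6)] = 1
L_3(1) = (6)·(4)·(3)·(-3)/[(7)·(5)·(4)·(-2)] = 27/35
L_4(1) = (6)·(4)·(3)·(-1)/[(9)·(7)·(6)·(2)] = -2/21
Sum: 840·(2/21) + 90·(-27/35) + 18·(1) + 70·(27/35) + 804·(-2/21) = 6

6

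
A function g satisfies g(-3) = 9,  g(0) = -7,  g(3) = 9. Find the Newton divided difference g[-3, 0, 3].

16/9

g[-3,0] = (-7 - 9) / (0 - (-3)) = -16/3
g[0,3] = (9 - (-7)) / (3 - 0) = 16/3
g[-3,0,3] = (16/3 - (-16/3)) / (3 - (-3)) = 16/9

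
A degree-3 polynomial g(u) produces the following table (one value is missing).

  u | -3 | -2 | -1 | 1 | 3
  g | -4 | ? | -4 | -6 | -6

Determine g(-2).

The 4 known values determine g uniquely (degree ≤ 3).
L_0(-2) = (-1)·(-3)·(-5)/[(-2)·(-4)·(-6)] = 5/16
L_1(-2) = (1)·(-3)·(-5)/[(2)·(-2)·(-4)] = 15/16
L_2(-2) = (1)·(-1)·(-5)/[(4)·(2)·(-2)] = -5/16
L_3(-2) = (1)·(-1)·(-3)/[(6)·(4)·(2)] = 1/16
Sum: (-4)·(5/16) + (-4)·(15/16) + (-6)·(-5/16) + (-6)·(1/16) = -7/2

-7/2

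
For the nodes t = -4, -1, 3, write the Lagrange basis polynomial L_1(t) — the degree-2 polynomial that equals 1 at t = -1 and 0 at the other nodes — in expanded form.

L_1(t) = (t + 4)(t - 3) / [(3)·(-4)]
       = (t^2 + t - 12) / (-12)

L_1(t) = -(1/12)t^2 - (1/12)t + 1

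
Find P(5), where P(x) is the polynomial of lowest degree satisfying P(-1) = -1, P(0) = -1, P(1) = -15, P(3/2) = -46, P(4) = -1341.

-3091

Using Newton's divided-difference form:
P[-1,0] = (-1 - (-1)) / (0 - (-1)) = 0
P[0,1] = (-15 - (-1)) / (1 - 0) = -14
P[1,3/2] = (-46 - (-15)) / (3/2 - 1) = -62
P[3/2,4] = (-1341 - (-46)) / (4 - 3/2) = -518
P[-1,0,1] = (-14 - 0) / (1 - (-1)) = -7
P[0,1,3/2] = (-62 - (-14)) / (3/2 - 0) = -32
P[1,3/2,4] = (-518 - (-62)) / (4 - 1) = -152
P[-1,0,1,3/2] = (-32 - (-7)) / (3/2 - (-1)) = -10
P[0,1,3/2,4] = (-152 - (-32)) / (4 - 0) = -30
P[-1,0,1,3/2,4] = (-30 - (-10)) / (4 - (-1)) = -4
P(5) = -1 + 0·(6) + (-7)·(6)·(5) + (-10)·(6)·(5)·(4) + (-4)·(6)·(5)·(4)·(7/2) = -3091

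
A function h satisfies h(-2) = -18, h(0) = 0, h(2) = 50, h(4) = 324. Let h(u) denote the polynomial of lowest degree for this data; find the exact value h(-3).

-75

Evaluate each Lagrange basis at u = -3:
L_0(-3) = (-3)·(-5)·(-7)/[(-2)·(-4)·(-6)] = 35/16
L_1(-3) = (-1)·(-5)·(-7)/[(2)·(-2)·(-4)] = -35/16
L_2(-3) = (-1)·(-3)·(-7)/[(4)·(2)·(-2)] = 21/16
L_3(-3) = (-1)·(-3)·(-5)/[(6)·(4)·(2)] = -5/16
Sum: (-18)·(35/16) + 0 + 50·(21/16) + 324·(-5/16) = -75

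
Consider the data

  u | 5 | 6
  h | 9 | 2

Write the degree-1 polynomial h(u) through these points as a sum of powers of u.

Build the Lagrange basis polynomials:
L_0(u) = (u - 6) / [-1] = -u + 6
L_1(u) = (u - 5) / [1] = u - 5
h(u) = 9·L_0 + 2·L_1
  9·L_0(u) = -9u + 54
  2·L_1(u) = 2u - 10
Adding term by term: -7u + 44

h(u) = -7u + 44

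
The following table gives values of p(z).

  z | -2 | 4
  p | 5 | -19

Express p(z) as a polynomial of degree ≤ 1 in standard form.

L_0(z) = (z - 4) / [-6] = -(1/6)z + 2/3
L_1(z) = (z + 2) / [6] = (1/6)z + 1/3
p(z) = 5·L_0 + (-19)·L_1
  5·L_0(z) = -(5/6)z + 10/3
  (-19)·L_1(z) = -(19/6)z - 19/3
Adding term by term: -4z - 3

p(z) = -4z - 3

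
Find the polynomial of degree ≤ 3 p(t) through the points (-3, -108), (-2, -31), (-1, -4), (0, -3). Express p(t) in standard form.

p(t) = 4t^3 - t^2 - 4t - 3

L_0(t) = (t + 2)(t + 1)t / [-6] = -(1/6)t^3 - (1/2)t^2 - (1/3)t
L_1(t) = (t + 3)(t + 1)t / [2] = (1/2)t^3 + 2t^2 + (3/2)t
L_2(t) = (t + 3)(t + 2)t / [-2] = -(1/2)t^3 - (5/2)t^2 - 3t
L_3(t) = (t + 3)(t + 2)(t + 1) / [6] = (1/6)t^3 + t^2 + (11/6)t + 1
p(t) = (-108)·L_0 + (-31)·L_1 + (-4)·L_2 + (-3)·L_3
  (-108)·L_0(t) = 18t^3 + 54t^2 + 36t
  (-31)·L_1(t) = -(31/2)t^3 - 62t^2 - (93/2)t
  (-4)·L_2(t) = 2t^3 + 10t^2 + 12t
  (-3)·L_3(t) = -(1/2)t^3 - 3t^2 - (11/2)t - 3
Adding term by term: 4t^3 - t^2 - 4t - 3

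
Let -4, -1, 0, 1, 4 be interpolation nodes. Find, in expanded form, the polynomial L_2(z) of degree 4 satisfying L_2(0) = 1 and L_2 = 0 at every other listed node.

L_2(z) = (1/16)z^4 - (17/16)z^2 + 1

L_2(z) = (z + 4)(z + 1)(z - 1)(z - 4) / [(4)·(1)·(-1)·(-4)]
       = (z^4 - 17z^2 + 16) / (16)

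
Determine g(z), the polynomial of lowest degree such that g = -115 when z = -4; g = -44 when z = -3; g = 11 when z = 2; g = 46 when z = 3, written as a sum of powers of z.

g(z) = 2z^3 - 3z + 1

Build the Lagrange basis polynomials:
L_0(z) = (z + 3)(z - 2)(z - 3) / [-42] = -(1/42)z^3 + (1/21)z^2 + (3/14)z - 3/7
L_1(z) = (z + 4)(z - 2)(z - 3) / [30] = (1/30)z^3 - (1/30)z^2 - (7/15)z + 4/5
L_2(z) = (z + 4)(z + 3)(z - 3) / [-30] = -(1/30)z^3 - (2/15)z^2 + (3/10)z + 6/5
L_3(z) = (z + 4)(z + 3)(z - 2) / [42] = (1/42)z^3 + (5/42)z^2 - (1/21)z - 4/7
g(z) = (-115)·L_0 + (-44)·L_1 + 11·L_2 + 46·L_3
  (-115)·L_0(z) = (115/42)z^3 - (115/21)z^2 - (345/14)z + 345/7
  (-44)·L_1(z) = -(22/15)z^3 + (22/15)z^2 + (308/15)z - 176/5
  11·L_2(z) = -(11/30)z^3 - (22/15)z^2 + (33/10)z + 66/5
  46·L_3(z) = (23/21)z^3 + (115/21)z^2 - (46/21)z - 184/7
Adding term by term: 2z^3 - 3z + 1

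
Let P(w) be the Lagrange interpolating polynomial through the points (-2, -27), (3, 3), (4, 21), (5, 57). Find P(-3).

-63

L_0(-3) = (-6)·(-7)·(-8)/[(-5)·(-6)·(-7)] = 8/5
L_1(-3) = (-1)·(-7)·(-8)/[(5)·(-1)·(-2)] = -28/5
L_2(-3) = (-1)·(-6)·(-8)/[(6)·(1)·(-1)] = 8
L_3(-3) = (-1)·(-6)·(-7)/[(7)·(2)·(1)] = -3
Sum: (-27)·(8/5) + 3·(-28/5) + 21·(8) + 57·(-3) = -63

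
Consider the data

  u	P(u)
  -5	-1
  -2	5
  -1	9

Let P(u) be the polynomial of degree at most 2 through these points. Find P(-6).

-1

Evaluate each Lagrange basis at u = -6:
L_0(-6) = (-4)·(-5)/[(-3)·(-4)] = 5/3
L_1(-6) = (-1)·(-5)/[(3)·(-1)] = -5/3
L_2(-6) = (-1)·(-4)/[(4)·(1)] = 1
Sum: (-1)·(5/3) + 5·(-5/3) + 9·(1) = -1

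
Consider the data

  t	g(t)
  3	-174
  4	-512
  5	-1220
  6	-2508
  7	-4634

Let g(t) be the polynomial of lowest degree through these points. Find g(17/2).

-40307/4

Evaluate each Lagrange basis at t = 17/2:
L_0(17/2) = (9/2)·(7/2)·(5/2)·(3/2)/[(-1)·(-2)·(-3)·(-4)] = 315/128
L_1(17/2) = (11/2)·(7/2)·(5/2)·(3/2)/[(1)·(-1)·(-2)·(-3)] = -385/32
L_2(17/2) = (11/2)·(9/2)·(5/2)·(3/2)/[(2)·(1)·(-1)·(-2)] = 1485/64
L_3(17/2) = (11/2)·(9/2)·(7/2)·(3/2)/[(3)·(2)·(1)·(-1)] = -693/32
L_4(17/2) = (11/2)·(9/2)·(7/2)·(5/2)/[(4)·(3)·(2)·(1)] = 1155/128
Sum: (-174)·(315/128) + (-512)·(-385/32) + (-1220)·(1485/64) + (-2508)·(-693/32) + (-4634)·(1155/128) = -40307/4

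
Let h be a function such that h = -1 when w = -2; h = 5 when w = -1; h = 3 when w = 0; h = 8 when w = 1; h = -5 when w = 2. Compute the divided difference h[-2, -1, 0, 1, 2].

-5/3

h[-2,-1] = (5 - (-1)) / (-1 - (-2)) = 6
h[-1,0] = (3 - 5) / (0 - (-1)) = -2
h[0,1] = (8 - 3) / (1 - 0) = 5
h[1,2] = (-5 - 8) / (2 - 1) = -13
h[-2,-1,0] = (-2 - 6) / (0 - (-2)) = -4
h[-1,0,1] = (5 - (-2)) / (1 - (-1)) = 7/2
h[0,1,2] = (-13 - 5) / (2 - 0) = -9
h[-2,-1,0,1] = (7/2 - (-4)) / (1 - (-2)) = 5/2
h[-1,0,1,2] = (-9 - 7/2) / (2 - (-1)) = -25/6
h[-2,-1,0,1,2] = (-25/6 - 5/2) / (2 - (-2)) = -5/3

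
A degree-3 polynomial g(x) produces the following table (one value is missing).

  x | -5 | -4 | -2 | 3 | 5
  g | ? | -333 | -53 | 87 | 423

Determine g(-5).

-617

The 4 known values determine g uniquely (degree ≤ 3).
Evaluate each Lagrange basis at x = -5:
L_0(-5) = (-3)·(-8)·(-10)/[(-2)·(-7)·(-9)] = 40/21
L_1(-5) = (-1)·(-8)·(-10)/[(2)·(-5)·(-7)] = -8/7
L_2(-5) = (-1)·(-3)·(-10)/[(7)·(5)·(-2)] = 3/7
L_3(-5) = (-1)·(-3)·(-8)/[(9)·(7)·(2)] = -4/21
Sum: (-333)·(40/21) + (-53)·(-8/7) + 87·(3/7) + 423·(-4/21) = -617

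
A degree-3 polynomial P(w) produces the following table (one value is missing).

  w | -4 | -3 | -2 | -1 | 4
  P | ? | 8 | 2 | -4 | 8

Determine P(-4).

64/5

The 4 known values determine P uniquely (degree ≤ 3).
L_0(-4) = (-2)·(-3)·(-8)/[(-1)·(-2)·(-7)] = 24/7
L_1(-4) = (-1)·(-3)·(-8)/[(1)·(-1)·(-6)] = -4
L_2(-4) = (-1)·(-2)·(-8)/[(2)·(1)·(-5)] = 8/5
L_3(-4) = (-1)·(-2)·(-3)/[(7)·(6)·(5)] = -1/35
Sum: 8·(24/7) + 2·(-4) + (-4)·(8/5) + 8·(-1/35) = 64/5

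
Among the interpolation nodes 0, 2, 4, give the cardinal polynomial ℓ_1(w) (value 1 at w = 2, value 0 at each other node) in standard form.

ℓ_1(w) = -(1/4)w^2 + w

ℓ_1(w) = w(w - 4) / [(2)·(-2)]
       = (w^2 - 4w) / (-4)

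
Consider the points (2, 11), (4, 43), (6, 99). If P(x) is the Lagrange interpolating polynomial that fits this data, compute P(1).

Evaluate each Lagrange basis at x = 1:
L_0(1) = (-3)·(-5)/[(-2)·(-4)] = 15/8
L_1(1) = (-1)·(-5)/[(2)·(-2)] = -5/4
L_2(1) = (-1)·(-3)/[(4)·(2)] = 3/8
Sum: 11·(15/8) + 43·(-5/4) + 99·(3/8) = 4

4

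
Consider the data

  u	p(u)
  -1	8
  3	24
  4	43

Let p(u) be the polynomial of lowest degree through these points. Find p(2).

11

Evaluate each Lagrange basis at u = 2:
L_0(2) = (-1)·(-2)/[(-4)·(-5)] = 1/10
L_1(2) = (3)·(-2)/[(4)·(-1)] = 3/2
L_2(2) = (3)·(-1)/[(5)·(1)] = -3/5
Sum: 8·(1/10) + 24·(3/2) + 43·(-3/5) = 11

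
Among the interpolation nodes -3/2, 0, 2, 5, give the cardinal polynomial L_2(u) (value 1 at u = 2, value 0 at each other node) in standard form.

L_2(u) = (u + 3/2)u(u - 5) / [(7/2)·(2)·(-3)]
       = (u^3 - (7/2)u^2 - (15/2)u) / (-21)

L_2(u) = -(1/21)u^3 + (1/6)u^2 + (5/14)u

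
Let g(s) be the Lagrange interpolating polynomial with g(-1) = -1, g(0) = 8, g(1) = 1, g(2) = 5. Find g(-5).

L_0(-5) = (-5)·(-6)·(-7)/[(-1)·(-2)·(-3)] = 35
L_1(-5) = (-4)·(-6)·(-7)/[(1)·(-1)·(-2)] = -84
L_2(-5) = (-4)·(-5)·(-7)/[(2)·(1)·(-1)] = 70
L_3(-5) = (-4)·(-5)·(-6)/[(3)·(2)·(1)] = -20
Sum: (-1)·(35) + 8·(-84) + 1·(70) + 5·(-20) = -737

-737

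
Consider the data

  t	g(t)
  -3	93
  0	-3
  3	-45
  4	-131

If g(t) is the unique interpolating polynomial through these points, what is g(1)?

1

Evaluate each Lagrange basis at t = 1:
L_0(1) = (1)·(-2)·(-3)/[(-3)·(-6)·(-7)] = -1/21
L_1(1) = (4)·(-2)·(-3)/[(3)·(-3)·(-4)] = 2/3
L_2(1) = (4)·(1)·(-3)/[(6)·(3)·(-1)] = 2/3
L_3(1) = (4)·(1)·(-2)/[(7)·(4)·(1)] = -2/7
Sum: 93·(-1/21) + (-3)·(2/3) + (-45)·(2/3) + (-131)·(-2/7) = 1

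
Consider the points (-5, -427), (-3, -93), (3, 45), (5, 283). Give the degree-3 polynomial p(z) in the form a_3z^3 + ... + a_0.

p(z) = 3z^3 - 3z^2 - 4z + 3

L_0(z) = (z + 3)(z - 3)(z - 5) / [-160] = -(1/160)z^3 + (1/32)z^2 + (9/160)z - 9/32
L_1(z) = (z + 5)(z - 3)(z - 5) / [96] = (1/96)z^3 - (1/32)z^2 - (25/96)z + 25/32
L_2(z) = (z + 5)(z + 3)(z - 5) / [-96] = -(1/96)z^3 - (1/32)z^2 + (25/96)z + 25/32
L_3(z) = (z + 5)(z + 3)(z - 3) / [160] = (1/160)z^3 + (1/32)z^2 - (9/160)z - 9/32
p(z) = (-427)·L_0 + (-93)·L_1 + 45·L_2 + 283·L_3
  (-427)·L_0(z) = (427/160)z^3 - (427/32)z^2 - (3843/160)z + 3843/32
  (-93)·L_1(z) = -(31/32)z^3 + (93/32)z^2 + (775/32)z - 2325/32
  45·L_2(z) = -(15/32)z^3 - (45/32)z^2 + (375/32)z + 1125/32
  283·L_3(z) = (283/160)z^3 + (283/32)z^2 - (2547/160)z - 2547/32
Adding term by term: 3z^3 - 3z^2 - 4z + 3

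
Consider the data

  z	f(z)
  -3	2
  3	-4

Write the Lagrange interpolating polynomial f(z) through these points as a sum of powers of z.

f(z) = -z - 1

Build the Lagrange basis polynomials:
L_0(z) = (z - 3) / [-6] = -(1/6)z + 1/2
L_1(z) = (z + 3) / [6] = (1/6)z + 1/2
f(z) = 2·L_0 + (-4)·L_1
  2·L_0(z) = -(1/3)z + 1
  (-4)·L_1(z) = -(2/3)z - 2
Adding term by term: -z - 1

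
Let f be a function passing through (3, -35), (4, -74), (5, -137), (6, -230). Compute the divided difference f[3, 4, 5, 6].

f[3,4] = (-74 - (-35)) / (4 - 3) = -39
f[4,5] = (-137 - (-74)) / (5 - 4) = -63
f[5,6] = (-230 - (-137)) / (6 - 5) = -93
f[3,4,5] = (-63 - (-39)) / (5 - 3) = -12
f[4,5,6] = (-93 - (-63)) / (6 - 4) = -15
f[3,4,5,6] = (-15 - (-12)) / (6 - 3) = -1

-1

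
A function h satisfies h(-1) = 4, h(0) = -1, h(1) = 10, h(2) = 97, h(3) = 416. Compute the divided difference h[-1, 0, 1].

h[-1,0] = (-1 - 4) / (0 - (-1)) = -5
h[0,1] = (10 - (-1)) / (1 - 0) = 11
h[-1,0,1] = (11 - (-5)) / (1 - (-1)) = 8

8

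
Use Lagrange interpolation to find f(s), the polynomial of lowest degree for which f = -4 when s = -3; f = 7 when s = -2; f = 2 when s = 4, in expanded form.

f(s) = -(71/42)s^2 + (107/42)s + 132/7

L_0(s) = (s + 2)(s - 4) / [7] = (1/7)s^2 - (2/7)s - 8/7
L_1(s) = (s + 3)(s - 4) / [-6] = -(1/6)s^2 + (1/6)s + 2
L_2(s) = (s + 3)(s + 2) / [42] = (1/42)s^2 + (5/42)s + 1/7
f(s) = (-4)·L_0 + 7·L_1 + 2·L_2
  (-4)·L_0(s) = -(4/7)s^2 + (8/7)s + 32/7
  7·L_1(s) = -(7/6)s^2 + (7/6)s + 14
  2·L_2(s) = (1/21)s^2 + (5/21)s + 2/7
Adding term by term: -(71/42)s^2 + (107/42)s + 132/7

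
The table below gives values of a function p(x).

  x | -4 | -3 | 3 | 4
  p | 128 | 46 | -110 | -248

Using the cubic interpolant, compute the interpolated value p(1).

Evaluate each Lagrange basis at x = 1:
L_0(1) = (4)·(-2)·(-3)/[(-1)·(-7)·(-8)] = -3/7
L_1(1) = (5)·(-2)·(-3)/[(1)·(-6)·(-7)] = 5/7
L_2(1) = (5)·(4)·(-3)/[(7)·(6)·(-1)] = 10/7
L_3(1) = (5)·(4)·(-2)/[(8)·(7)·(1)] = -5/7
Sum: 128·(-3/7) + 46·(5/7) + (-110)·(10/7) + (-248)·(-5/7) = -2

-2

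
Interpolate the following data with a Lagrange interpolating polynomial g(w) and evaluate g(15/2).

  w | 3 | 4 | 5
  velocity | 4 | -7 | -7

Evaluate each Lagrange basis at w = 15/2:
L_0(15/2) = (7/2)·(5/2)/[(-1)·(-2)] = 35/8
L_1(15/2) = (9/2)·(5/2)/[(1)·(-1)] = -45/4
L_2(15/2) = (9/2)·(7/2)/[(2)·(1)] = 63/8
Sum: 4·(35/8) + (-7)·(-45/4) + (-7)·(63/8) = 329/8

329/8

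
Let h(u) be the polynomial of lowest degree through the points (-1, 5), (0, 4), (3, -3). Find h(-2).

Evaluate each Lagrange basis at u = -2:
L_0(-2) = (-2)·(-5)/[(-1)·(-4)] = 5/2
L_1(-2) = (-1)·(-5)/[(1)·(-3)] = -5/3
L_2(-2) = (-1)·(-2)/[(4)·(3)] = 1/6
Sum: 5·(5/2) + 4·(-5/3) + (-3)·(1/6) = 16/3

16/3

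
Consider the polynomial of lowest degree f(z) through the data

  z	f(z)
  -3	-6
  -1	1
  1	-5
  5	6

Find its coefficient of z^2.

Build the Lagrange basis polynomials:
L_0(z) = (z + 1)(z - 1)(z - 5) / [-64] = -(1/64)z^3 + (5/64)z^2 + (1/64)z - 5/64
L_1(z) = (z + 3)(z - 1)(z - 5) / [24] = (1/24)z^3 - (1/8)z^2 - (13/24)z + 5/8
L_2(z) = (z + 3)(z + 1)(z - 5) / [-32] = -(1/32)z^3 + (1/32)z^2 + (17/32)z + 15/32
L_3(z) = (z + 3)(z + 1)(z - 1) / [192] = (1/192)z^3 + (1/64)z^2 - (1/192)z - 1/64
f(z) = (-6)·L_0 + 1·L_1 + (-5)·L_2 + 6·L_3
Only the coefficient of z^2 is needed; take it from each L_i and combine:
(-6)·(5/64) + 1·(-1/8) + (-5)·(1/32) + 6·(1/64) = -21/32

-21/32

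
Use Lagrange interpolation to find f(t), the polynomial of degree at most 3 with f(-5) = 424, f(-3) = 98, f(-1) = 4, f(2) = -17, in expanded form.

L_0(t) = (t + 3)(t + 1)(t - 2) / [-56] = -(1/56)t^3 - (1/28)t^2 + (5/56)t + 3/28
L_1(t) = (t + 5)(t + 1)(t - 2) / [20] = (1/20)t^3 + (1/5)t^2 - (7/20)t - 1/2
L_2(t) = (t + 5)(t + 3)(t - 2) / [-24] = -(1/24)t^3 - (1/4)t^2 + (1/24)t + 5/4
L_3(t) = (t + 5)(t + 3)(t + 1) / [105] = (1/105)t^3 + (3/35)t^2 + (23/105)t + 1/7
f(t) = 424·L_0 + 98·L_1 + 4·L_2 + (-17)·L_3
  424·L_0(t) = -(53/7)t^3 - (106/7)t^2 + (265/7)t + 318/7
  98·L_1(t) = (49/10)t^3 + (98/5)t^2 - (343/10)t - 49
  4·L_2(t) = -(1/6)t^3 - t^2 + (1/6)t + 5
  (-17)·L_3(t) = -(17/105)t^3 - (51/35)t^2 - (391/105)t - 17/7
Adding term by term: -3t^3 + 2t^2 - 1

f(t) = -3t^3 + 2t^2 - 1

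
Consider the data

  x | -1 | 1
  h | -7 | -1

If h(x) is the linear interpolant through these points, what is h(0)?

-4

Evaluate each Lagrange basis at x = 0:
L_0(0) = (-1)/[(-2)] = 1/2
L_1(0) = (1)/[(2)] = 1/2
Sum: (-7)·(1/2) + (-1)·(1/2) = -4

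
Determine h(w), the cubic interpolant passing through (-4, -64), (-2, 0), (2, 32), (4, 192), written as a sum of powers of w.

Newton's divided differences:
h[-4,-2] = (0 - (-64)) / (-2 - (-4)) = 32
h[-2,2] = (32 - 0) / (2 - (-2)) = 8
h[2,4] = (192 - 32) / (4 - 2) = 80
h[-4,-2,2] = (8 - 32) / (2 - (-4)) = -4
h[-2,2,4] = (80 - 8) / (4 - (-2)) = 12
h[-4,-2,2,4] = (12 - (-4)) / (4 - (-4)) = 2
h(w) = -64 + 32·(w + 4) + (-4)·(w + 4)(w + 2) + 2·(w + 4)(w + 2)(w - 2)
Expanding: h(w) = 2w^3 + 4w^2

h(w) = 2w^3 + 4w^2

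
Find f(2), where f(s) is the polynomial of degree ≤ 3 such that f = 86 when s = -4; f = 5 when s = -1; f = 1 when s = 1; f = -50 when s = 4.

-4

Using Newton's divided-difference form:
f[-4,-1] = (5 - 86) / (-1 - (-4)) = -27
f[-1,1] = (1 - 5) / (1 - (-1)) = -2
f[1,4] = (-50 - 1) / (4 - 1) = -17
f[-4,-1,1] = (-2 - (-27)) / (1 - (-4)) = 5
f[-1,1,4] = (-17 - (-2)) / (4 - (-1)) = -3
f[-4,-1,1,4] = (-3 - 5) / (4 - (-4)) = -1
f(2) = 86 + (-27)·(6) + 5·(6)·(3) + (-1)·(6)·(3)·(1) = -4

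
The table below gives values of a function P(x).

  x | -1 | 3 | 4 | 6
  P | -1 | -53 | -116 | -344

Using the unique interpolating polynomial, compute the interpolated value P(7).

Evaluate each Lagrange basis at x = 7:
L_0(7) = (4)·(3)·(1)/[(-4)·(-5)·(-7)] = -3/35
L_1(7) = (8)·(3)·(1)/[(4)·(-1)·(-3)] = 2
L_2(7) = (8)·(4)·(1)/[(5)·(1)·(-2)] = -16/5
L_3(7) = (8)·(4)·(3)/[(7)·(3)·(2)] = 16/7
Sum: (-1)·(-3/35) + (-53)·(2) + (-116)·(-16/5) + (-344)·(16/7) = -521

-521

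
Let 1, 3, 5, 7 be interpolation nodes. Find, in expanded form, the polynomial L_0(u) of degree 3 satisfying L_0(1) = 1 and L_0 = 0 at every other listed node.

L_0(u) = -(1/48)u^3 + (5/16)u^2 - (71/48)u + 35/16

L_0(u) = (u - 3)(u - 5)(u - 7) / [(-2)·(-4)·(-6)]
       = (u^3 - 15u^2 + 71u - 105) / (-48)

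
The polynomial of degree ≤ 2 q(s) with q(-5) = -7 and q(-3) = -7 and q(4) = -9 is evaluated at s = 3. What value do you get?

-179/21

Evaluate each Lagrange basis at s = 3:
L_0(3) = (6)·(-1)/[(-2)·(-9)] = -1/3
L_1(3) = (8)·(-1)/[(2)·(-7)] = 4/7
L_2(3) = (8)·(6)/[(9)·(7)] = 16/21
Sum: (-7)·(-1/3) + (-7)·(4/7) + (-9)·(16/21) = -179/21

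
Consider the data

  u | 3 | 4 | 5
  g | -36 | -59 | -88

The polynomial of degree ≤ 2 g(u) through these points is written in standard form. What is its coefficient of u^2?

L_0(u) = (u - 4)(u - 5) / [2] = (1/2)u^2 - (9/2)u + 10
L_1(u) = (u - 3)(u - 5) / [-1] = -u^2 + 8u - 15
L_2(u) = (u - 3)(u - 4) / [2] = (1/2)u^2 - (7/2)u + 6
g(u) = (-36)·L_0 + (-59)·L_1 + (-88)·L_2
Only the coefficient of u^2 is needed; take it from each L_i and combine:
(-36)·(1/2) + (-59)·(-1) + (-88)·(1/2) = -3

-3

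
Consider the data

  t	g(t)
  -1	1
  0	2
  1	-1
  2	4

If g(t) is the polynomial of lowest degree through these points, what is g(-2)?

-16

Evaluate each Lagrange basis at t = -2:
L_0(-2) = (-2)·(-3)·(-4)/[(-1)·(-2)·(-3)] = 4
L_1(-2) = (-1)·(-3)·(-4)/[(1)·(-1)·(-2)] = -6
L_2(-2) = (-1)·(-2)·(-4)/[(2)·(1)·(-1)] = 4
L_3(-2) = (-1)·(-2)·(-3)/[(3)·(2)·(1)] = -1
Sum: 1·(4) + 2·(-6) + (-1)·(4) + 4·(-1) = -16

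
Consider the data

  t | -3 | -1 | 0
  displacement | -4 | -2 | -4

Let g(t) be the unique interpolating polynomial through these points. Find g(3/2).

Using Newton's divided-difference form:
g[-3,-1] = (-2 - (-4)) / (-1 - (-3)) = 1
g[-1,0] = (-4 - (-2)) / (0 - (-1)) = -2
g[-3,-1,0] = (-2 - 1) / (0 - (-3)) = -1
g(3/2) = -4 + 1·(9/2) + (-1)·(9/2)·(5/2) = -43/4

-43/4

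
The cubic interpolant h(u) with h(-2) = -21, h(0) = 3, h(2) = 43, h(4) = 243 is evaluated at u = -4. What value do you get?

-173

L_0(-4) = (-4)·(-6)·(-8)/[(-2)·(-4)·(-6)] = 4
L_1(-4) = (-2)·(-6)·(-8)/[(2)·(-2)·(-4)] = -6
L_2(-4) = (-2)·(-4)·(-8)/[(4)·(2)·(-2)] = 4
L_3(-4) = (-2)·(-4)·(-6)/[(6)·(4)·(2)] = -1
Sum: (-21)·(4) + 3·(-6) + 43·(4) + 243·(-1) = -173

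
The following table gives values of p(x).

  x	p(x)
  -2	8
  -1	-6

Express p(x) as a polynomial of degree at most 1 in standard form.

p(x) = -14x - 20

L_0(x) = (x + 1) / [-1] = -x - 1
L_1(x) = (x + 2) / [1] = x + 2
p(x) = 8·L_0 + (-6)·L_1
  8·L_0(x) = -8x - 8
  (-6)·L_1(x) = -6x - 12
Adding term by term: -14x - 20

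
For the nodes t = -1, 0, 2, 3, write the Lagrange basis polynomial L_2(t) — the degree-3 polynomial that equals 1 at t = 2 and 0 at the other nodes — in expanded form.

L_2(t) = (t + 1)t(t - 3) / [(3)·(2)·(-1)]
       = (t^3 - 2t^2 - 3t) / (-6)

L_2(t) = -(1/6)t^3 + (1/3)t^2 + (1/2)t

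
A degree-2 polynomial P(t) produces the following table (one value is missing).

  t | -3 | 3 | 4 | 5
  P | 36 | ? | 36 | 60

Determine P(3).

The 3 known values determine P uniquely (degree ≤ 2).
L_0(3) = (-1)·(-2)/[(-7)·(-8)] = 1/28
L_1(3) = (6)·(-2)/[(7)·(-1)] = 12/7
L_2(3) = (6)·(-1)/[(8)·(1)] = -3/4
Sum: 36·(1/28) + 36·(12/7) + 60·(-3/4) = 18

18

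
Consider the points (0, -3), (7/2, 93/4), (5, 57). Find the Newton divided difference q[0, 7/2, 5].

q[0,7/2] = (93/4 - (-3)) / (7/2 - 0) = 15/2
q[7/2,5] = (57 - 93/4) / (5 - 7/2) = 45/2
q[0,7/2,5] = (45/2 - 15/2) / (5 - 0) = 3

3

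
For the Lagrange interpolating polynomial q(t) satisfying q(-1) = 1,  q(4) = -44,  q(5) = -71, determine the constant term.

4

Build the Lagrange basis polynomials:
L_0(t) = (t - 4)(t - 5) / [30] = (1/30)t^2 - (3/10)t + 2/3
L_1(t) = (t + 1)(t - 5) / [-5] = -(1/5)t^2 + (4/5)t + 1
L_2(t) = (t + 1)(t - 4) / [6] = (1/6)t^2 - (1/2)t - 2/3
q(t) = 1·L_0 + (-44)·L_1 + (-71)·L_2
Only the constant term is needed; take it from each L_i and combine:
1·(2/3) + (-44)·(1) + (-71)·(-2/3) = 4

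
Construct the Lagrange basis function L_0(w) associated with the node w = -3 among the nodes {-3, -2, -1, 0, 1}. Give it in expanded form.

L_0(w) = (1/24)w^4 + (1/12)w^3 - (1/24)w^2 - (1/12)w

L_0(w) = (w + 2)(w + 1)w(w - 1) / [(-1)·(-2)·(-3)·(-4)]
       = (w^4 + 2w^3 - w^2 - 2w) / (24)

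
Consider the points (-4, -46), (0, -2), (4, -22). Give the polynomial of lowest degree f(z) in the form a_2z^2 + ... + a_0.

Build the Lagrange basis polynomials:
L_0(z) = z(z - 4) / [32] = (1/32)z^2 - (1/8)z
L_1(z) = (z + 4)(z - 4) / [-16] = -(1/16)z^2 + 1
L_2(z) = (z + 4)z / [32] = (1/32)z^2 + (1/8)z
f(z) = (-46)·L_0 + (-2)·L_1 + (-22)·L_2
  (-46)·L_0(z) = -(23/16)z^2 + (23/4)z
  (-2)·L_1(z) = (1/8)z^2 - 2
  (-22)·L_2(z) = -(11/16)z^2 - (11/4)z
Adding term by term: -2z^2 + 3z - 2

f(z) = -2z^2 + 3z - 2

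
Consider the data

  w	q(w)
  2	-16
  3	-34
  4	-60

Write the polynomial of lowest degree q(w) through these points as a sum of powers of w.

q(w) = -4w^2 + 2w - 4

L_0(w) = (w - 3)(w - 4) / [2] = (1/2)w^2 - (7/2)w + 6
L_1(w) = (w - 2)(w - 4) / [-1] = -w^2 + 6w - 8
L_2(w) = (w - 2)(w - 3) / [2] = (1/2)w^2 - (5/2)w + 3
q(w) = (-16)·L_0 + (-34)·L_1 + (-60)·L_2
  (-16)·L_0(w) = -8w^2 + 56w - 96
  (-34)·L_1(w) = 34w^2 - 204w + 272
  (-60)·L_2(w) = -30w^2 + 150w - 180
Adding term by term: -4w^2 + 2w - 4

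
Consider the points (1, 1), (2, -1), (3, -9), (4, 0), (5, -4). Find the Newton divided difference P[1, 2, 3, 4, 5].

-53/24

P[1,2] = (-1 - 1) / (2 - 1) = -2
P[2,3] = (-9 - (-1)) / (3 - 2) = -8
P[3,4] = (0 - (-9)) / (4 - 3) = 9
P[4,5] = (-4 - 0) / (5 - 4) = -4
P[1,2,3] = (-8 - (-2)) / (3 - 1) = -3
P[2,3,4] = (9 - (-8)) / (4 - 2) = 17/2
P[3,4,5] = (-4 - 9) / (5 - 3) = -13/2
P[1,2,3,4] = (17/2 - (-3)) / (4 - 1) = 23/6
P[2,3,4,5] = (-13/2 - 17/2) / (5 - 2) = -5
P[1,2,3,4,5] = (-5 - 23/6) / (5 - 1) = -53/24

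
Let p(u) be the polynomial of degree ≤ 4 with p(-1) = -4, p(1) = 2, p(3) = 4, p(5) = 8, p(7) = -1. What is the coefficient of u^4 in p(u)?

-7/128

The leading coefficient equals the top divided difference p[-1,1,3,5,7].
p[-1,1] = (2 - (-4)) / (1 - (-1)) = 3
p[1,3] = (4 - 2) / (3 - 1) = 1
p[3,5] = (8 - 4) / (5 - 3) = 2
p[5,7] = (-1 - 8) / (7 - 5) = -9/2
p[-1,1,3] = (1 - 3) / (3 - (-1)) = -1/2
p[1,3,5] = (2 - 1) / (5 - 1) = 1/4
p[3,5,7] = (-9/2 - 2) / (7 - 3) = -13/8
p[-1,1,3,5] = (1/4 - (-1/2)) / (5 - (-1)) = 1/8
p[1,3,5,7] = (-13/8 - 1/4) / (7 - 1) = -5/16
p[-1,1,3,5,7] = (-5/16 - 1/8) / (7 - (-1)) = -7/128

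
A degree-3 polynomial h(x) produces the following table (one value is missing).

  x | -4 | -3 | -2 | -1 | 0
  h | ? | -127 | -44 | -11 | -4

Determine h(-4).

-284

The 4 known values determine h uniquely (degree ≤ 3).
Evaluate each Lagrange basis at x = -4:
L_0(-4) = (-2)·(-3)·(-4)/[(-1)·(-2)·(-3)] = 4
L_1(-4) = (-1)·(-3)·(-4)/[(1)·(-1)·(-2)] = -6
L_2(-4) = (-1)·(-2)·(-4)/[(2)·(1)·(-1)] = 4
L_3(-4) = (-1)·(-2)·(-3)/[(3)·(2)·(1)] = -1
Sum: (-127)·(4) + (-44)·(-6) + (-11)·(4) + (-4)·(-1) = -284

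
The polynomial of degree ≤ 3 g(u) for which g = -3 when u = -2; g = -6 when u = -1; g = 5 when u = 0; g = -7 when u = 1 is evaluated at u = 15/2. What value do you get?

Using Newton's divided-difference form:
g[-2,-1] = (-6 - (-3)) / (-1 - (-2)) = -3
g[-1,0] = (5 - (-6)) / (0 - (-1)) = 11
g[0,1] = (-7 - 5) / (1 - 0) = -12
g[-2,-1,0] = (11 - (-3)) / (0 - (-2)) = 7
g[-1,0,1] = (-12 - 11) / (1 - (-1)) = -23/2
g[-2,-1,0,1] = (-23/2 - 7) / (1 - (-2)) = -37/6
g(15/2) = -3 + (-3)·(19/2) + 7·(19/2)·(17/2) + (-37/6)·(19/2)·(17/2)·(15/2) = -51215/16

-51215/16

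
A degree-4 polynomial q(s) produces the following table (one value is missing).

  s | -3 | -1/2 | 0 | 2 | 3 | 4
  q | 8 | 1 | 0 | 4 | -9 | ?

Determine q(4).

The 5 known values determine q uniquely (degree ≤ 4).
Evaluate each Lagrange basis at s = 4:
L_0(4) = (9/2)·(4)·(2)·(1)/[(-5/2)·(-3)·(-5)·(-6)] = 4/25
L_1(4) = (7)·(4)·(2)·(1)/[(5/2)·(-1/2)·(-5/2)·(-7/2)] = -128/25
L_2(4) = (7)·(9/2)·(2)·(1)/[(3)·(1/2)·(-2)·(-3)] = 7
L_3(4) = (7)·(9/2)·(4)·(1)/[(5)·(5/2)·(2)·(-1)] = -126/25
L_4(4) = (7)·(9/2)·(4)·(2)/[(6)·(7/2)·(3)·(1)] = 4
Sum: 8·(4/25) + 1·(-128/25) + 0 + 4·(-126/25) + (-9)·(4) = -60

-60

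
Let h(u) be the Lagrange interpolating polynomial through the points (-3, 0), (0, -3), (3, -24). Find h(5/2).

L_0(5/2) = (5/2)·(-1/2)/[(-3)·(-6)] = -5/72
L_1(5/2) = (11/2)·(-1/2)/[(3)·(-3)] = 11/36
L_2(5/2) = (11/2)·(5/2)/[(6)·(3)] = 55/72
Sum: 0 + (-3)·(11/36) + (-24)·(55/72) = -77/4

-77/4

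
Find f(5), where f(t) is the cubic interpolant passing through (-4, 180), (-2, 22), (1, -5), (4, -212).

-405

Using Newton's divided-difference form:
f[-4,-2] = (22 - 180) / (-2 - (-4)) = -79
f[-2,1] = (-5 - 22) / (1 - (-2)) = -9
f[1,4] = (-212 - (-5)) / (4 - 1) = -69
f[-4,-2,1] = (-9 - (-79)) / (1 - (-4)) = 14
f[-2,1,4] = (-69 - (-9)) / (4 - (-2)) = -10
f[-4,-2,1,4] = (-10 - 14) / (4 - (-4)) = -3
f(5) = 180 + (-79)·(9) + 14·(9)·(7) + (-3)·(9)·(7)·(4) = -405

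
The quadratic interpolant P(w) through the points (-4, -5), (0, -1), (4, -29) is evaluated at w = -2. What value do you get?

1

Evaluate each Lagrange basis at w = -2:
L_0(-2) = (-2)·(-6)/[(-4)·(-8)] = 3/8
L_1(-2) = (2)·(-6)/[(4)·(-4)] = 3/4
L_2(-2) = (2)·(-2)/[(8)·(4)] = -1/8
Sum: (-5)·(3/8) + (-1)·(3/4) + (-29)·(-1/8) = 1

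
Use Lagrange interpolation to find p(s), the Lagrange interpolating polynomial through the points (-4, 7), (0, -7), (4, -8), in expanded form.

L_0(s) = s(s - 4) / [32] = (1/32)s^2 - (1/8)s
L_1(s) = (s + 4)(s - 4) / [-16] = -(1/16)s^2 + 1
L_2(s) = (s + 4)s / [32] = (1/32)s^2 + (1/8)s
p(s) = 7·L_0 + (-7)·L_1 + (-8)·L_2
  7·L_0(s) = (7/32)s^2 - (7/8)s
  (-7)·L_1(s) = (7/16)s^2 - 7
  (-8)·L_2(s) = -(1/4)s^2 - s
Adding term by term: (13/32)s^2 - (15/8)s - 7

p(s) = (13/32)s^2 - (15/8)s - 7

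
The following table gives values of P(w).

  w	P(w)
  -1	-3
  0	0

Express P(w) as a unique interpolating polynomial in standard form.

P(w) = 3w

Build the Lagrange basis polynomials:
L_0(w) = w / [-1] = -w
L_1(w) = (w + 1) / [1] = w + 1
P(w) = (-3)·L_0 + 0·L_1
  (-3)·L_0(w) = 3w
  0·L_1(w) = 0
Adding term by term: 3w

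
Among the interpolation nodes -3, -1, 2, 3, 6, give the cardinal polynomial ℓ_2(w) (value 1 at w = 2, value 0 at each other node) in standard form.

ℓ_2(w) = (w + 3)(w + 1)(w - 3)(w - 6) / [(5)·(3)·(-1)·(-4)]
       = (w^4 - 5w^3 - 15w^2 + 45w + 54) / (60)

ℓ_2(w) = (1/60)w^4 - (1/12)w^3 - (1/4)w^2 + (3/4)w + 9/10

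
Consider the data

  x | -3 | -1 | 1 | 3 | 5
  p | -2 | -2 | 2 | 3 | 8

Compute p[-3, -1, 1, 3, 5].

p[-3,-1] = (-2 - (-2)) / (-1 - (-3)) = 0
p[-1,1] = (2 - (-2)) / (1 - (-1)) = 2
p[1,3] = (3 - 2) / (3 - 1) = 1/2
p[3,5] = (8 - 3) / (5 - 3) = 5/2
p[-3,-1,1] = (2 - 0) / (1 - (-3)) = 1/2
p[-1,1,3] = (1/2 - 2) / (3 - (-1)) = -3/8
p[1,3,5] = (5/2 - 1/2) / (5 - 1) = 1/2
p[-3,-1,1,3] = (-3/8 - 1/2) / (3 - (-3)) = -7/48
p[-1,1,3,5] = (1/2 - (-3/8)) / (5 - (-1)) = 7/48
p[-3,-1,1,3,5] = (7/48 - (-7/48)) / (5 - (-3)) = 7/192

7/192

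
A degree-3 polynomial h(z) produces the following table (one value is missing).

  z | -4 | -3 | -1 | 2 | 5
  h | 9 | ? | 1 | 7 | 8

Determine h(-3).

292/81

The 4 known values determine h uniquely (degree ≤ 3).
Evaluate each Lagrange basis at z = -3:
L_0(-3) = (-2)·(-5)·(-8)/[(-3)·(-6)·(-9)] = 40/81
L_1(-3) = (1)·(-5)·(-8)/[(3)·(-3)·(-6)] = 20/27
L_2(-3) = (1)·(-2)·(-8)/[(6)·(3)·(-3)] = -8/27
L_3(-3) = (1)·(-2)·(-5)/[(9)·(6)·(3)] = 5/81
Sum: 9·(40/81) + 1·(20/27) + 7·(-8/27) + 8·(5/81) = 292/81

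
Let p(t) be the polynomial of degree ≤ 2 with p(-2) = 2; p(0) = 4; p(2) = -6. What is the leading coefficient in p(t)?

-3/2

The leading coefficient equals the top divided difference p[-2,0,2].
p[-2,0] = (4 - 2) / (0 - (-2)) = 1
p[0,2] = (-6 - 4) / (2 - 0) = -5
p[-2,0,2] = (-5 - 1) / (2 - (-2)) = -3/2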